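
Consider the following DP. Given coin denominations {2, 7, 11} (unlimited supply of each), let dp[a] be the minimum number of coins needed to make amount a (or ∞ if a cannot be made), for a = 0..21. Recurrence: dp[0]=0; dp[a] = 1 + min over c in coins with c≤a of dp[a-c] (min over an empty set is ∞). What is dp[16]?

3

 a  0  1  2  3  4  5  6  7  8  9 10 11 12 13 14 15 16 17 18 19 20 21
dp  0  -  1  -  2  -  3  1  4  2  5  1  6  2  2  3  3  4  2  5  3  3
(- denotes ∞ / unreachable)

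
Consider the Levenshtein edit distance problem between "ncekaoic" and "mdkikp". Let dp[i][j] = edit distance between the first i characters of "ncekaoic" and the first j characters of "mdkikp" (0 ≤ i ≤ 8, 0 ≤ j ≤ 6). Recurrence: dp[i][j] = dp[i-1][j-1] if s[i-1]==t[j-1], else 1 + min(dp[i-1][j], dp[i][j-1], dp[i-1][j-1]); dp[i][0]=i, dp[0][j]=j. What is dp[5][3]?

   ''  m  d  k  i  k  p
''  0  1  2  3  4  5  6
 n  1  1  2  3  4  5  6
 c  2  2  2  3  4  5  6
 e  3  3  3  3  4  5  6
 k  4  4  4  3  4  4  5
 a  5  5  5  4  4  5  5
 o  6  6  6  5  5  5  6
 i  7  7  7  6  5  6  6
 c  8  8  8  7  6  6  7

4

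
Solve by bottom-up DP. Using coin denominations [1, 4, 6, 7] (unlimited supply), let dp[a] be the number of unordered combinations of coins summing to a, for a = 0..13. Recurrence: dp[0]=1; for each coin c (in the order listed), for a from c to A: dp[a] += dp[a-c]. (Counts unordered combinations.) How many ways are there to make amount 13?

10

after  coin     0     1     2     3     4     5     6     7     8     9    10    11    12    13
          1     1     1     1     1     1     1     1     1     1     1     1     1     1     1
          4     1     1     1     1     2     2     2     2     3     3     3     3     4     4
          6     1     1     1     1     2     2     3     3     4     4     5     5     7     7
          7     1     1     1     1     2     2     3     4     5     5     6     7     9    10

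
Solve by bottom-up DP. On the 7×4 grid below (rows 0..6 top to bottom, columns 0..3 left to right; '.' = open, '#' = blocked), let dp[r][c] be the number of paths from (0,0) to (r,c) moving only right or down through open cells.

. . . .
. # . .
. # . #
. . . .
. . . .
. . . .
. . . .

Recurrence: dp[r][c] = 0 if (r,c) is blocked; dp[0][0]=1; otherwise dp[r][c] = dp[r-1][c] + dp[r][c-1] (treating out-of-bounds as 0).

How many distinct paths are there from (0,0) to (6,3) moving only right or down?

r\c   0   1   2   3
  0   1   1   1   1
  1   1   0   1   2
  2   1   0   1   0
  3   1   1   2   2
  4   1   2   4   6
  5   1   3   7  13
  6   1   4  11  24

24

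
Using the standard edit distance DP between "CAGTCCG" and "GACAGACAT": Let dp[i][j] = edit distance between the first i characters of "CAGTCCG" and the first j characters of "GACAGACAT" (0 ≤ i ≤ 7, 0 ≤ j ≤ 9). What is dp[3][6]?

   ''  G  A  C  A  G  A  C  A  T
''  0  1  2  3  4  5  6  7  8  9
 C  1  1  2  2  3  4  5  6  7  8
 A  2  2  1  2  2  3  4  5  6  7
 G  3  2  2  2  3  2  3  4  5  6
 T  4  3  3  3  3  3  3  4  5  5
 C  5  4  4  3  4  4  4  3  4  5
 C  6  5  5  4  4  5  5  4  4  5
 G  7  6  6  5  5  4  5  5  5  5

3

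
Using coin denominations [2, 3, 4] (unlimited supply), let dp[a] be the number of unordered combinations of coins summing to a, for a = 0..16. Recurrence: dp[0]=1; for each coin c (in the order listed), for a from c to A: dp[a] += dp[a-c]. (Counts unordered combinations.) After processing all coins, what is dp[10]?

after  coin     0     1     2     3     4     5     6     7     8     9    10    11    12    13    14    15    16
          2     1     0     1     0     1     0     1     0     1     0     1     0     1     0     1     0     1
          3     1     0     1     1     1     1     2     1     2     2     2     2     3     2     3     3     3
          4     1     0     1     1     2     1     3     2     4     3     5     4     7     5     8     7    10

5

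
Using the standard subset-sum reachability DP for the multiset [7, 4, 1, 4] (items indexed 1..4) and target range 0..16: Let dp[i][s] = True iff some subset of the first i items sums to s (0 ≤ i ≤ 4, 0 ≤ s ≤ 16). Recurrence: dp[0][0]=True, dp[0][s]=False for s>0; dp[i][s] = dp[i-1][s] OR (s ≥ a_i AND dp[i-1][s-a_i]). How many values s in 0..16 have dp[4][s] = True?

i\s   0   1   2   3   4   5   6   7   8   9  10  11  12  13  14  15  16
  0   T   F   F   F   F   F   F   F   F   F   F   F   F   F   F   F   F
  1   T   F   F   F   F   F   F   T   F   F   F   F   F   F   F   F   F
  2   T   F   F   F   T   F   F   T   F   F   F   T   F   F   F   F   F
  3   T   T   F   F   T   T   F   T   T   F   F   T   T   F   F   F   F
  4   T   T   F   F   T   T   F   T   T   T   F   T   T   F   F   T   T

11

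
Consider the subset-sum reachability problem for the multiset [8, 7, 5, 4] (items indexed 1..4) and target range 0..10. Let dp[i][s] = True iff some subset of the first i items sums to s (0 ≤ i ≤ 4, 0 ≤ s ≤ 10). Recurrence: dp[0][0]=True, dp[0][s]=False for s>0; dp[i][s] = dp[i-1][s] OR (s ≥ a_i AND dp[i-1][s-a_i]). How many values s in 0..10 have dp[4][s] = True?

i\s   0   1   2   3   4   5   6   7   8   9  10
  0   T   F   F   F   F   F   F   F   F   F   F
  1   T   F   F   F   F   F   F   F   T   F   F
  2   T   F   F   F   F   F   F   T   T   F   F
  3   T   F   F   F   F   T   F   T   T   F   F
  4   T   F   F   F   T   T   F   T   T   T   F

6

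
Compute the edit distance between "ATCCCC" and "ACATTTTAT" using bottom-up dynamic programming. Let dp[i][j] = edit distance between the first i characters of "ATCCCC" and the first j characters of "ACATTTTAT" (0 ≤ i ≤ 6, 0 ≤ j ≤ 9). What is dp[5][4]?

   ''  A  C  A  T  T  T  T  A  T
''  0  1  2  3  4  5  6  7  8  9
 A  1  0  1  2  3  4  5  6  7  8
 T  2  1  1  2  2  3  4  5  6  7
 C  3  2  1  2  3  3  4  5  6  7
 C  4  3  2  2  3  4  4  5  6  7
 C  5  4  3  3  3  4  5  5  6  7
 C  6  5  4  4  4  4  5  6  6  7

3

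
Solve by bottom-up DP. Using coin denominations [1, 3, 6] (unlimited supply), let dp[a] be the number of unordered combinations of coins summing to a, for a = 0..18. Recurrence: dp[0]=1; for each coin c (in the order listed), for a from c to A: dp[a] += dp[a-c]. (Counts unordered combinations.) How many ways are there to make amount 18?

16

after  coin     0     1     2     3     4     5     6     7     8     9    10    11    12    13    14    15    16    17    18
          1     1     1     1     1     1     1     1     1     1     1     1     1     1     1     1     1     1     1     1
          3     1     1     1     2     2     2     3     3     3     4     4     4     5     5     5     6     6     6     7
          6     1     1     1     2     2     2     4     4     4     6     6     6     9     9     9    12    12    12    16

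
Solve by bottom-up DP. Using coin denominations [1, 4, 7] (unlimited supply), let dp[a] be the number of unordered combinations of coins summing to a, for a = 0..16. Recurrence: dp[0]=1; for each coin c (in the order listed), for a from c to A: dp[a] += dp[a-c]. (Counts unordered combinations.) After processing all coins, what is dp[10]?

after  coin     0     1     2     3     4     5     6     7     8     9    10    11    12    13    14    15    16
          1     1     1     1     1     1     1     1     1     1     1     1     1     1     1     1     1     1
          4     1     1     1     1     2     2     2     2     3     3     3     3     4     4     4     4     5
          7     1     1     1     1     2     2     2     3     4     4     4     5     6     6     7     8     9

4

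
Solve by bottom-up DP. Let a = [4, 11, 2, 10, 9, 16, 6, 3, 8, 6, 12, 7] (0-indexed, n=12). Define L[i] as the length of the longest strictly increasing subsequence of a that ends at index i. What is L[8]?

3

   i    0    1    2    3    4    5    6    7    8    9   10   11
a[i]    4   11    2   10    9   16    6    3    8    6   12    7
L[i]    1    2    1    2    2    3    2    2    3    3    4    4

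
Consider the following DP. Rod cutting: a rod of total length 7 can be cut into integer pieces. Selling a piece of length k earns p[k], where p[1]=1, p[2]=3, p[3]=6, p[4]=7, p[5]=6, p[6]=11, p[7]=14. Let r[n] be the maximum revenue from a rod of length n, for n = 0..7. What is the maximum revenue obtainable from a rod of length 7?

   n    0    1    2    3    4    5    6    7
r[n]    0    1    3    6    7    9   12   14

14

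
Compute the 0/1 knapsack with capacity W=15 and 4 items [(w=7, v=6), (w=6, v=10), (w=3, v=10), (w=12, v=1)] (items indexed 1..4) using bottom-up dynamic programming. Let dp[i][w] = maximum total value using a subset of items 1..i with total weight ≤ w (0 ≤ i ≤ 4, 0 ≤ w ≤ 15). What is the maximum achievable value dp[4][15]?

i\w   0   1   2   3   4   5   6   7   8   9  10  11  12  13  14  15
  0   0   0   0   0   0   0   0   0   0   0   0   0   0   0   0   0
  1   0   0   0   0   0   0   0   6   6   6   6   6   6   6   6   6
  2   0   0   0   0   0   0  10  10  10  10  10  10  10  16  16  16
  3   0   0   0  10  10  10  10  10  10  20  20  20  20  20  20  20
  4   0   0   0  10  10  10  10  10  10  20  20  20  20  20  20  20

20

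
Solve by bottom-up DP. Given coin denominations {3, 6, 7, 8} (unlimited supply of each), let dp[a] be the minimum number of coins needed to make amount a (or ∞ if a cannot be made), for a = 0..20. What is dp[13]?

2

 a  0  1  2  3  4  5  6  7  8  9 10 11 12 13 14 15 16 17 18 19 20
dp  0  -  -  1  -  -  1  1  1  2  2  2  2  2  2  2  2  3  3  3  3
(- denotes ∞ / unreachable)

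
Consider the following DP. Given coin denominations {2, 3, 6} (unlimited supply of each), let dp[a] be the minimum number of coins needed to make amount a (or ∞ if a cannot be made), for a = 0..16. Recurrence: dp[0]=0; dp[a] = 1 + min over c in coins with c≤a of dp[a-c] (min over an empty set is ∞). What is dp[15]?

3

 a  0  1  2  3  4  5  6  7  8  9 10 11 12 13 14 15 16
dp  0  -  1  1  2  2  1  3  2  2  3  3  2  4  3  3  4
(- denotes ∞ / unreachable)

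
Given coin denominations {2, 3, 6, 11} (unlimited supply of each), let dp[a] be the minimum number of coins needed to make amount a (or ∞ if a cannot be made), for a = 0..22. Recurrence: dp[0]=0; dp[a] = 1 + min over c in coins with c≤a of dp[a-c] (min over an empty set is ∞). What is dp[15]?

3

 a  0  1  2  3  4  5  6  7  8  9 10 11 12 13 14 15 16 17 18 19 20 21 22
dp  0  -  1  1  2  2  1  3  2  2  3  1  2  2  2  3  3  2  3  3  3  4  2
(- denotes ∞ / unreachable)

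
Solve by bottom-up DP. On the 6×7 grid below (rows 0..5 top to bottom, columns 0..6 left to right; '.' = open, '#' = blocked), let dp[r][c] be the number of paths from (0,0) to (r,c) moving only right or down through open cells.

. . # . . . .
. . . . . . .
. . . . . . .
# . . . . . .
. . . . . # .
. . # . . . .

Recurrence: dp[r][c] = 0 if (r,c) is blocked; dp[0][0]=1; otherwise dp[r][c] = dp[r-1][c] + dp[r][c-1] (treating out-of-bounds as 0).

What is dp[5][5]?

r\c   0   1   2   3   4   5   6
  0   1   1   0   0   0   0   0
  1   1   2   2   2   2   2   2
  2   1   3   5   7   9  11  13
  3   0   3   8  15  24  35  48
  4   0   3  11  26  50   0  48
  5   0   3   0  26  76  76 124

76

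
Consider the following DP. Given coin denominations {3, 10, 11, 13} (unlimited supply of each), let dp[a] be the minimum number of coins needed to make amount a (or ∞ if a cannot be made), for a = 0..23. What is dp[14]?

 a  0  1  2  3  4  5  6  7  8  9 10 11 12 13 14 15 16 17 18 19 20 21 22 23
dp  0  -  -  1  -  -  2  -  -  3  1  1  4  1  2  5  2  3  6  3  2  2  2  2
(- denotes ∞ / unreachable)

2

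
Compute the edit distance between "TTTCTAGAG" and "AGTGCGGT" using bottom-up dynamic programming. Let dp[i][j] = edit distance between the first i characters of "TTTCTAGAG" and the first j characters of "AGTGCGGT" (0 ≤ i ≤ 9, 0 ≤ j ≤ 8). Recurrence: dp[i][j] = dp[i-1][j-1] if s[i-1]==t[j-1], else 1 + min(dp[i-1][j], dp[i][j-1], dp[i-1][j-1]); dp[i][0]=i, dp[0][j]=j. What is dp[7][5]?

6

   ''  A  G  T  G  C  G  G  T
''  0  1  2  3  4  5  6  7  8
 T  1  1  2  2  3  4  5  6  7
 T  2  2  2  2  3  4  5  6  6
 T  3  3  3  2  3  4  5  6  6
 C  4  4  4  3  3  3  4  5  6
 T  5  5  5  4  4  4  4  5  5
 A  6  5  6  5  5  5  5  5  6
 G  7  6  5  6  5  6  5  5  6
 A  8  7  6  6  6  6  6  6  6
 G  9  8  7  7  6  7  6  6  7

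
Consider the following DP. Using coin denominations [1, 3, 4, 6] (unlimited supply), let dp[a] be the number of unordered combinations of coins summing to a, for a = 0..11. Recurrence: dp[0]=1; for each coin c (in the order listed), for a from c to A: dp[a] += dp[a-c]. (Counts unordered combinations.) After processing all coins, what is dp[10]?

11

after  coin     0     1     2     3     4     5     6     7     8     9    10    11
          1     1     1     1     1     1     1     1     1     1     1     1     1
          3     1     1     1     2     2     2     3     3     3     4     4     4
          4     1     1     1     2     3     3     4     5     6     7     8     9
          6     1     1     1     2     3     3     5     6     7     9    11    12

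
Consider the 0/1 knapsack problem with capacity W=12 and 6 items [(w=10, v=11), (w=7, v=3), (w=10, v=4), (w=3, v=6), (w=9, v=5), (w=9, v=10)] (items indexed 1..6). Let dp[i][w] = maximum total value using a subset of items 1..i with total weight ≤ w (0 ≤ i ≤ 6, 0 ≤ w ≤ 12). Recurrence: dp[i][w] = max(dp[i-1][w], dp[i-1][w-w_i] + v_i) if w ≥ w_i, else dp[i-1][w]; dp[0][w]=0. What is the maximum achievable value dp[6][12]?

i\w   0   1   2   3   4   5   6   7   8   9  10  11  12
  0   0   0   0   0   0   0   0   0   0   0   0   0   0
  1   0   0   0   0   0   0   0   0   0   0  11  11  11
  2   0   0   0   0   0   0   0   3   3   3  11  11  11
  3   0   0   0   0   0   0   0   3   3   3  11  11  11
  4   0   0   0   6   6   6   6   6   6   6  11  11  11
  5   0   0   0   6   6   6   6   6   6   6  11  11  11
  6   0   0   0   6   6   6   6   6   6  10  11  11  16

16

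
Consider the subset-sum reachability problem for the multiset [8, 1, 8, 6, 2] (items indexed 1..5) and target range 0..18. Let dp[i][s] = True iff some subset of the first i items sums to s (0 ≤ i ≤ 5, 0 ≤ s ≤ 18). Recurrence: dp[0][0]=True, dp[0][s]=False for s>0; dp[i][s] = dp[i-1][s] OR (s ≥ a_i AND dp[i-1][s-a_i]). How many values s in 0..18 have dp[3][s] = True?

6

i\s   0   1   2   3   4   5   6   7   8   9  10  11  12  13  14  15  16  17  18
  0   T   F   F   F   F   F   F   F   F   F   F   F   F   F   F   F   F   F   F
  1   T   F   F   F   F   F   F   F   T   F   F   F   F   F   F   F   F   F   F
  2   T   T   F   F   F   F   F   F   T   T   F   F   F   F   F   F   F   F   F
  3   T   T   F   F   F   F   F   F   T   T   F   F   F   F   F   F   T   T   F
  4   T   T   F   F   F   F   T   T   T   T   F   F   F   F   T   T   T   T   F
  5   T   T   T   T   F   F   T   T   T   T   T   T   F   F   T   T   T   T   T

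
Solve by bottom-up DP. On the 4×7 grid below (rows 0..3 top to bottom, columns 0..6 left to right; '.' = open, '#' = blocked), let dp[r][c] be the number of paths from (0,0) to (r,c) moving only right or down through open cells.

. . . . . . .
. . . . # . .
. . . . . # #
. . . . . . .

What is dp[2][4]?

r\c   0   1   2   3   4   5   6
  0   1   1   1   1   1   1   1
  1   1   2   3   4   0   1   2
  2   1   3   6  10  10   0   0
  3   1   4  10  20  30  30  30

10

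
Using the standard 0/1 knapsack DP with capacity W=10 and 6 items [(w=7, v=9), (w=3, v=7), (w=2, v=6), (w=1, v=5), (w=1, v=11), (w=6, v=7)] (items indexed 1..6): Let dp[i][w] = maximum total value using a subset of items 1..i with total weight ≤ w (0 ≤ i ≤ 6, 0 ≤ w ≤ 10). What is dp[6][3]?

17

i\w   0   1   2   3   4   5   6   7   8   9  10
  0   0   0   0   0   0   0   0   0   0   0   0
  1   0   0   0   0   0   0   0   9   9   9   9
  2   0   0   0   7   7   7   7   9   9   9  16
  3   0   0   6   7   7  13  13  13  13  15  16
  4   0   5   6  11  12  13  18  18  18  18  20
  5   0  11  16  17  22  23  24  29  29  29  29
  6   0  11  16  17  22  23  24  29  29  29  29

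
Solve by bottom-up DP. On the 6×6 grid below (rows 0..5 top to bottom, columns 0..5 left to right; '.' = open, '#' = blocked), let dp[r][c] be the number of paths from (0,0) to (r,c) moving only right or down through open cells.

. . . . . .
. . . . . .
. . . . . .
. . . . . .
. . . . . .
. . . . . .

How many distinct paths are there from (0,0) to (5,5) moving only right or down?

r\c   0   1   2   3   4   5
  0   1   1   1   1   1   1
  1   1   2   3   4   5   6
  2   1   3   6  10  15  21
  3   1   4  10  20  35  56
  4   1   5  15  35  70 126
  5   1   6  21  56 126 252

252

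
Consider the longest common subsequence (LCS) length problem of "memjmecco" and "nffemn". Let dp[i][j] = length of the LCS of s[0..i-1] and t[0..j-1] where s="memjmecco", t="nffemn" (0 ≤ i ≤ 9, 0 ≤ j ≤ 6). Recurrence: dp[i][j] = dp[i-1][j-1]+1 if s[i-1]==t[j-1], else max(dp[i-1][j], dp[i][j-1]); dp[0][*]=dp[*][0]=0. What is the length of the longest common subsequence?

   ''  n  f  f  e  m  n
''  0  0  0  0  0  0  0
 m  0  0  0  0  0  1  1
 e  0  0  0  0  1  1  1
 m  0  0  0  0  1  2  2
 j  0  0  0  0  1  2  2
 m  0  0  0  0  1  2  2
 e  0  0  0  0  1  2  2
 c  0  0  0  0  1  2  2
 c  0  0  0  0  1  2  2
 o  0  0  0  0  1  2  2

2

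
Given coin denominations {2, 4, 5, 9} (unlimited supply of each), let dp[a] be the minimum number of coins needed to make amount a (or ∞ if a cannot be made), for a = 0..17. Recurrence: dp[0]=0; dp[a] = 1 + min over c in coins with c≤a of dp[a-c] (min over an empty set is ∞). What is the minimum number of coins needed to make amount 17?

 a  0  1  2  3  4  5  6  7  8  9 10 11 12 13 14 15 16 17
dp  0  -  1  -  1  1  2  2  2  1  2  2  3  2  2  3  3  3
(- denotes ∞ / unreachable)

3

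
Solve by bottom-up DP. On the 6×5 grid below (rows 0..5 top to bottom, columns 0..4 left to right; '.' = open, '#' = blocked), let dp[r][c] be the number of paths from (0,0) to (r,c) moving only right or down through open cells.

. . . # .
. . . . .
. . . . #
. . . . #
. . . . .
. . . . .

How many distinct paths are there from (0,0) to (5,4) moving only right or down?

89

r\c   0   1   2   3   4
  0   1   1   1   0   0
  1   1   2   3   3   3
  2   1   3   6   9   0
  3   1   4  10  19   0
  4   1   5  15  34  34
  5   1   6  21  55  89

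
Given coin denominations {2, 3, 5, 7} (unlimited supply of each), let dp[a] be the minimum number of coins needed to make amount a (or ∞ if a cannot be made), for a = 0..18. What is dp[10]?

 a  0  1  2  3  4  5  6  7  8  9 10 11 12 13 14 15 16 17 18
dp  0  -  1  1  2  1  2  1  2  2  2  3  2  3  2  3  3  3  4
(- denotes ∞ / unreachable)

2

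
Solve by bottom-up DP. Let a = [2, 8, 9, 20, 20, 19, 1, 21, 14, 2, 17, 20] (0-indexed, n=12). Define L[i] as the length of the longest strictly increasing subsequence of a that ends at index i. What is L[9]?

   i    0    1    2    3    4    5    6    7    8    9   10   11
a[i]    2    8    9   20   20   19    1   21   14    2   17   20
L[i]    1    2    3    4    4    4    1    5    4    2    5    6

2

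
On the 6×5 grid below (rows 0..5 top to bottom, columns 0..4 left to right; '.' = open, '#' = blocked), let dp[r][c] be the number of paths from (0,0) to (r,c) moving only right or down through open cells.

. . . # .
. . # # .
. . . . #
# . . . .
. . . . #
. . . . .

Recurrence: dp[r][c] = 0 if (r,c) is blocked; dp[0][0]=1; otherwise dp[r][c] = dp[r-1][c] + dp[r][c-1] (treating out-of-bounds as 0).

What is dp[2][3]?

3

r\c   0   1   2   3   4
  0   1   1   1   0   0
  1   1   2   0   0   0
  2   1   3   3   3   0
  3   0   3   6   9   9
  4   0   3   9  18   0
  5   0   3  12  30  30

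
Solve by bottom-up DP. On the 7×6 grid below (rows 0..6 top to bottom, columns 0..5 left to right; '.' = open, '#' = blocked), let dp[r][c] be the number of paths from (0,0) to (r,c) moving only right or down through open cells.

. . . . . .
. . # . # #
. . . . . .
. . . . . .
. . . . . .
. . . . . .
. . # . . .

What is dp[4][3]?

r\c   0   1   2   3   4   5
  0   1   1   1   1   1   1
  1   1   2   0   1   0   0
  2   1   3   3   4   4   4
  3   1   4   7  11  15  19
  4   1   5  12  23  38  57
  5   1   6  18  41  79 136
  6   1   7   0  41 120 256

23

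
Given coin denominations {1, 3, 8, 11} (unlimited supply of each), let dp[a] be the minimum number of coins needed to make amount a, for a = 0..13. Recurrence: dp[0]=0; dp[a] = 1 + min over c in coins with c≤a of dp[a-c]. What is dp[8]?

 a  0  1  2  3  4  5  6  7  8  9 10 11 12 13
dp  0  1  2  1  2  3  2  3  1  2  3  1  2  3

1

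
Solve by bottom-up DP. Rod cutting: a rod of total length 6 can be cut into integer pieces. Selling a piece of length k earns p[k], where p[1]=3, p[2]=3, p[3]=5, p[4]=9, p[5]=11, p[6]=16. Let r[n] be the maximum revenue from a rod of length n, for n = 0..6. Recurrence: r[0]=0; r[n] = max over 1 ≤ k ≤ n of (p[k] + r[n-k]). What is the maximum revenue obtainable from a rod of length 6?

   n    0    1    2    3    4    5    6
r[n]    0    3    6    9   12   15   18

18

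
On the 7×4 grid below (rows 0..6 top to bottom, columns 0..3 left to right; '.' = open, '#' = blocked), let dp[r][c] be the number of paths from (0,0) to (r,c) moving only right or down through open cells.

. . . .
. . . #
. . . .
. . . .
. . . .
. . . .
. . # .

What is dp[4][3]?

r\c   0   1   2   3
  0   1   1   1   1
  1   1   2   3   0
  2   1   3   6   6
  3   1   4  10  16
  4   1   5  15  31
  5   1   6  21  52
  6   1   7   0  52

31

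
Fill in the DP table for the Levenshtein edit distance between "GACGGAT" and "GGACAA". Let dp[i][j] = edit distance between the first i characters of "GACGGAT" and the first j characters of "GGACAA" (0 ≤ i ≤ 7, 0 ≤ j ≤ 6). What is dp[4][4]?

2

   ''  G  G  A  C  A  A
''  0  1  2  3  4  5  6
 G  1  0  1  2  3  4  5
 A  2  1  1  1  2  3  4
 C  3  2  2  2  1  2  3
 G  4  3  2  3  2  2  3
 G  5  4  3  3  3  3  3
 A  6  5  4  3  4  3  3
 T  7  6  5  4  4  4  4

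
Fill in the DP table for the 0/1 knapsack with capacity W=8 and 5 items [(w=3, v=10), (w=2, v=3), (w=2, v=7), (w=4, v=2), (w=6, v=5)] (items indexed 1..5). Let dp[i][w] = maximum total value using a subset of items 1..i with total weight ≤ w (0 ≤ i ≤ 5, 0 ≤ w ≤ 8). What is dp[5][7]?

i\w   0   1   2   3   4   5   6   7   8
  0   0   0   0   0   0   0   0   0   0
  1   0   0   0  10  10  10  10  10  10
  2   0   0   3  10  10  13  13  13  13
  3   0   0   7  10  10  17  17  20  20
  4   0   0   7  10  10  17  17  20  20
  5   0   0   7  10  10  17  17  20  20

20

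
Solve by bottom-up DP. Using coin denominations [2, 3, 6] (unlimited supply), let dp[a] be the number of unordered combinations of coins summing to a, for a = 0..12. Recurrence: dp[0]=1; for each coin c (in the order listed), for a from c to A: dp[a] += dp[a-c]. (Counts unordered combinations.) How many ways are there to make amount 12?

after  coin     0     1     2     3     4     5     6     7     8     9    10    11    12
          2     1     0     1     0     1     0     1     0     1     0     1     0     1
          3     1     0     1     1     1     1     2     1     2     2     2     2     3
          6     1     0     1     1     1     1     3     1     3     3     3     3     6

6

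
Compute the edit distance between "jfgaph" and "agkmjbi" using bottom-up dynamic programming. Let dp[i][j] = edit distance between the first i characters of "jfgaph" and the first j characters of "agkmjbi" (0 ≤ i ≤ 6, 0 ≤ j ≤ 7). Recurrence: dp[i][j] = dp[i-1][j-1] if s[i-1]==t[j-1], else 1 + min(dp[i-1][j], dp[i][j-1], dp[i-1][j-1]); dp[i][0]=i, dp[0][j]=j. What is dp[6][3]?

   ''  a  g  k  m  j  b  i
''  0  1  2  3  4  5  6  7
 j  1  1  2  3  4  4  5  6
 f  2  2  2  3  4  5  5  6
 g  3  3  2  3  4  5  6  6
 a  4  3  3  3  4  5  6  7
 p  5  4  4  4  4  5  6  7
 h  6  5  5  5  5  5  6  7

5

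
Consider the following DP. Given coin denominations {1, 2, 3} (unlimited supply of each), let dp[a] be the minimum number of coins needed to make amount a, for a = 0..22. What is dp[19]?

 a  0  1  2  3  4  5  6  7  8  9 10 11 12 13 14 15 16 17 18 19 20 21 22
dp  0  1  1  1  2  2  2  3  3  3  4  4  4  5  5  5  6  6  6  7  7  7  8

7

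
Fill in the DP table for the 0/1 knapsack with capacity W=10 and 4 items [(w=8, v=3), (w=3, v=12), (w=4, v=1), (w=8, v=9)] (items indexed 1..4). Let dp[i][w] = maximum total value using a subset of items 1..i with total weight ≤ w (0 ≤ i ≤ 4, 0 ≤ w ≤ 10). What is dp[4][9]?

13

i\w   0   1   2   3   4   5   6   7   8   9  10
  0   0   0   0   0   0   0   0   0   0   0   0
  1   0   0   0   0   0   0   0   0   3   3   3
  2   0   0   0  12  12  12  12  12  12  12  12
  3   0   0   0  12  12  12  12  13  13  13  13
  4   0   0   0  12  12  12  12  13  13  13  13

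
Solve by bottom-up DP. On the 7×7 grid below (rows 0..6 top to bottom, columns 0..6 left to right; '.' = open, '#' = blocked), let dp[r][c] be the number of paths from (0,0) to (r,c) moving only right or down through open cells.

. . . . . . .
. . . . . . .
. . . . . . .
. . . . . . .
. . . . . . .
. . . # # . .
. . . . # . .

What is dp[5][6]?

336

r\c   0   1   2   3   4   5   6
  0   1   1   1   1   1   1   1
  1   1   2   3   4   5   6   7
  2   1   3   6  10  15  21  28
  3   1   4  10  20  35  56  84
  4   1   5  15  35  70 126 210
  5   1   6  21   0   0 126 336
  6   1   7  28  28   0 126 462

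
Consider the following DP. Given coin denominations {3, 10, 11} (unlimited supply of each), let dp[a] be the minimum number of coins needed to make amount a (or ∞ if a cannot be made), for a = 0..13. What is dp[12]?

 a  0  1  2  3  4  5  6  7  8  9 10 11 12 13
dp  0  -  -  1  -  -  2  -  -  3  1  1  4  2
(- denotes ∞ / unreachable)

4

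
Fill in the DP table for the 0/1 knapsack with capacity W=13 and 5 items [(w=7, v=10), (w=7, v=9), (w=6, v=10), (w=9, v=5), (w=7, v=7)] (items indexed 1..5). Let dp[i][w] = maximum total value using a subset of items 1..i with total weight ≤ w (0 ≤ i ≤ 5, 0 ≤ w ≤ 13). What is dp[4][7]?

i\w   0   1   2   3   4   5   6   7   8   9  10  11  12  13
  0   0   0   0   0   0   0   0   0   0   0   0   0   0   0
  1   0   0   0   0   0   0   0  10  10  10  10  10  10  10
  2   0   0   0   0   0   0   0  10  10  10  10  10  10  10
  3   0   0   0   0   0   0  10  10  10  10  10  10  10  20
  4   0   0   0   0   0   0  10  10  10  10  10  10  10  20
  5   0   0   0   0   0   0  10  10  10  10  10  10  10  20

10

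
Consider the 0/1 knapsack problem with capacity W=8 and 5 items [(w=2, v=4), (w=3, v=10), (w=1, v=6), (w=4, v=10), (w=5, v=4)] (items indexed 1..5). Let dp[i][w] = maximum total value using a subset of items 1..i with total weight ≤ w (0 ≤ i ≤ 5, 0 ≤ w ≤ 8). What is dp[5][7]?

20

i\w   0   1   2   3   4   5   6   7   8
  0   0   0   0   0   0   0   0   0   0
  1   0   0   4   4   4   4   4   4   4
  2   0   0   4  10  10  14  14  14  14
  3   0   6   6  10  16  16  20  20  20
  4   0   6   6  10  16  16  20  20  26
  5   0   6   6  10  16  16  20  20  26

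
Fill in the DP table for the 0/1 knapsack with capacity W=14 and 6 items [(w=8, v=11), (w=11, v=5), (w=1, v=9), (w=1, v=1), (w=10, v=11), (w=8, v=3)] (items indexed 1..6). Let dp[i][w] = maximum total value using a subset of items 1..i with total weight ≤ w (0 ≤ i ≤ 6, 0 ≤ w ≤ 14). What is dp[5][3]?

10

i\w   0   1   2   3   4   5   6   7   8   9  10  11  12  13  14
  0   0   0   0   0   0   0   0   0   0   0   0   0   0   0   0
  1   0   0   0   0   0   0   0   0  11  11  11  11  11  11  11
  2   0   0   0   0   0   0   0   0  11  11  11  11  11  11  11
  3   0   9   9   9   9   9   9   9  11  20  20  20  20  20  20
  4   0   9  10  10  10  10  10  10  11  20  21  21  21  21  21
  5   0   9  10  10  10  10  10  10  11  20  21  21  21  21  21
  6   0   9  10  10  10  10  10  10  11  20  21  21  21  21  21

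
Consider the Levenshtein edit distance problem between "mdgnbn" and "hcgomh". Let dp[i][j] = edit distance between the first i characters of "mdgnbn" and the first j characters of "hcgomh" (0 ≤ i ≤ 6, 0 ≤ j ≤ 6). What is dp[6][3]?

5

   ''  h  c  g  o  m  h
''  0  1  2  3  4  5  6
 m  1  1  2  3  4  4  5
 d  2  2  2  3  4  5  5
 g  3  3  3  2  3  4  5
 n  4  4  4  3  3  4  5
 b  5  5  5  4  4  4  5
 n  6  6  6  5  5  5  5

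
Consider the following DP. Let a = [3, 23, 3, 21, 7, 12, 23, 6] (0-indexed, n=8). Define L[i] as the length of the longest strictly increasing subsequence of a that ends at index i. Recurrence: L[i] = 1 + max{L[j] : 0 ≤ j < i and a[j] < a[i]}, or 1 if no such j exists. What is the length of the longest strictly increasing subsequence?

4

   i    0    1    2    3    4    5    6    7
a[i]    3   23    3   21    7   12   23    6
L[i]    1    2    1    2    2    3    4    2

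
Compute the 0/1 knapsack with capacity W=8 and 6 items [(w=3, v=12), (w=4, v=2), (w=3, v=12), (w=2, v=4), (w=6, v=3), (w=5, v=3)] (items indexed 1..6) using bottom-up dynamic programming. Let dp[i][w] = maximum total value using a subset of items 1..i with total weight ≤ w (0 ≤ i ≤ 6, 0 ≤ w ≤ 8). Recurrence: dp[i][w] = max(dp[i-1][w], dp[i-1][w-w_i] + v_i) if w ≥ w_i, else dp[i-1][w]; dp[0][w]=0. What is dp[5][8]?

i\w   0   1   2   3   4   5   6   7   8
  0   0   0   0   0   0   0   0   0   0
  1   0   0   0  12  12  12  12  12  12
  2   0   0   0  12  12  12  12  14  14
  3   0   0   0  12  12  12  24  24  24
  4   0   0   4  12  12  16  24  24  28
  5   0   0   4  12  12  16  24  24  28
  6   0   0   4  12  12  16  24  24  28

28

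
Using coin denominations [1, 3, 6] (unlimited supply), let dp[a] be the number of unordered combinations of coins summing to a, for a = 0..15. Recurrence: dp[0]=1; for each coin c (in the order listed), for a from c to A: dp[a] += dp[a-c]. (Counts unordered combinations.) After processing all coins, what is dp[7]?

4

after  coin     0     1     2     3     4     5     6     7     8     9    10    11    12    13    14    15
          1     1     1     1     1     1     1     1     1     1     1     1     1     1     1     1     1
          3     1     1     1     2     2     2     3     3     3     4     4     4     5     5     5     6
          6     1     1     1     2     2     2     4     4     4     6     6     6     9     9     9    12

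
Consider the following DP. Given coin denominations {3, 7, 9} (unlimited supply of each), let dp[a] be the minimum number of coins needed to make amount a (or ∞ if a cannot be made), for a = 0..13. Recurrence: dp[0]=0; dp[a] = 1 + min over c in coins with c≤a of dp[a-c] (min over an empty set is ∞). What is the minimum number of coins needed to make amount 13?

3

 a  0  1  2  3  4  5  6  7  8  9 10 11 12 13
dp  0  -  -  1  -  -  2  1  -  1  2  -  2  3
(- denotes ∞ / unreachable)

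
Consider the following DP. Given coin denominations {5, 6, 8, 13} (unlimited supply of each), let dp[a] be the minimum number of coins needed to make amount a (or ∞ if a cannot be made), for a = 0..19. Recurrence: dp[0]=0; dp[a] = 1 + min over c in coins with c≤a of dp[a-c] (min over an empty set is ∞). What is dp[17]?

 a  0  1  2  3  4  5  6  7  8  9 10 11 12 13 14 15 16 17 18 19
dp  0  -  -  -  -  1  1  -  1  -  2  2  2  1  2  3  2  3  2  2
(- denotes ∞ / unreachable)

3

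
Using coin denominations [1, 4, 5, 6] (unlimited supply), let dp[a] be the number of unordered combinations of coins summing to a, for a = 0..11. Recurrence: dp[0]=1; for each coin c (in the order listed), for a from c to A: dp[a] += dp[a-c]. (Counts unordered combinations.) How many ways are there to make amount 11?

after  coin     0     1     2     3     4     5     6     7     8     9    10    11
          1     1     1     1     1     1     1     1     1     1     1     1     1
          4     1     1     1     1     2     2     2     2     3     3     3     3
          5     1     1     1     1     2     3     3     3     4     5     6     6
          6     1     1     1     1     2     3     4     4     5     6     8     9

9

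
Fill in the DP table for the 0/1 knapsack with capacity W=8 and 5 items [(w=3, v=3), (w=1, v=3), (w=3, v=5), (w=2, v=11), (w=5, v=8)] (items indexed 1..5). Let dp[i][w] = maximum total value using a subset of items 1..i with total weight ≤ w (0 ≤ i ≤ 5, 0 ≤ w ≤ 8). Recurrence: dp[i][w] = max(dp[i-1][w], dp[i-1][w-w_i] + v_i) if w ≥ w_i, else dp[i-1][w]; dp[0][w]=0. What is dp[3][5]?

i\w   0   1   2   3   4   5   6   7   8
  0   0   0   0   0   0   0   0   0   0
  1   0   0   0   3   3   3   3   3   3
  2   0   3   3   3   6   6   6   6   6
  3   0   3   3   5   8   8   8  11  11
  4   0   3  11  14  14  16  19  19  19
  5   0   3  11  14  14  16  19  19  22

8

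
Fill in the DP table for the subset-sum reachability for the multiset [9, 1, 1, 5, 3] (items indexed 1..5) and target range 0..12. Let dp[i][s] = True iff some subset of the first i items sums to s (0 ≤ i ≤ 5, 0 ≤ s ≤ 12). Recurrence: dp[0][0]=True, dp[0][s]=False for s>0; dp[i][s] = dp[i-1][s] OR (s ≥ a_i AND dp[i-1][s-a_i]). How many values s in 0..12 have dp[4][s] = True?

9

i\s   0   1   2   3   4   5   6   7   8   9  10  11  12
  0   T   F   F   F   F   F   F   F   F   F   F   F   F
  1   T   F   F   F   F   F   F   F   F   T   F   F   F
  2   T   T   F   F   F   F   F   F   F   T   T   F   F
  3   T   T   T   F   F   F   F   F   F   T   T   T   F
  4   T   T   T   F   F   T   T   T   F   T   T   T   F
  5   T   T   T   T   T   T   T   T   T   T   T   T   T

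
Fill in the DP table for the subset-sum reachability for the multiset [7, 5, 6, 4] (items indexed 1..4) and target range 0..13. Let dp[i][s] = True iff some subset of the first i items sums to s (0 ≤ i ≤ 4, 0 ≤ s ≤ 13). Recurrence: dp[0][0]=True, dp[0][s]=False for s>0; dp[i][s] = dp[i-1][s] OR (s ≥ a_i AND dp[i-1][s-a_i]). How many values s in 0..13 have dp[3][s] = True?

i\s   0   1   2   3   4   5   6   7   8   9  10  11  12  13
  0   T   F   F   F   F   F   F   F   F   F   F   F   F   F
  1   T   F   F   F   F   F   F   T   F   F   F   F   F   F
  2   T   F   F   F   F   T   F   T   F   F   F   F   T   F
  3   T   F   F   F   F   T   T   T   F   F   F   T   T   T
  4   T   F   F   F   T   T   T   T   F   T   T   T   T   T

7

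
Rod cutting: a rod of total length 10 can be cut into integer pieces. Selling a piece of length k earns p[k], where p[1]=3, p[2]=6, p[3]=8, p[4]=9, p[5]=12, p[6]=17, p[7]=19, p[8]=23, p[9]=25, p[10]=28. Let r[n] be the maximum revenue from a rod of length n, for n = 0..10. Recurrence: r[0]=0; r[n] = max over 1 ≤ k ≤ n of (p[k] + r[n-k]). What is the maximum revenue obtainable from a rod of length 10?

   n    0    1    2    3    4    5    6    7    8    9   10
r[n]    0    3    6    9   12   15   18   21   24   27   30

30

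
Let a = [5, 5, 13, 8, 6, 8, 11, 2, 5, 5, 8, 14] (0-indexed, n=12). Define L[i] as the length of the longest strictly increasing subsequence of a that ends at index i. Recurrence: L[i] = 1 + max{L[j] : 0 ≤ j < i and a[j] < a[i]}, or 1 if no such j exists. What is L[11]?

5

   i    0    1    2    3    4    5    6    7    8    9   10   11
a[i]    5    5   13    8    6    8   11    2    5    5    8   14
L[i]    1    1    2    2    2    3    4    1    2    2    3    5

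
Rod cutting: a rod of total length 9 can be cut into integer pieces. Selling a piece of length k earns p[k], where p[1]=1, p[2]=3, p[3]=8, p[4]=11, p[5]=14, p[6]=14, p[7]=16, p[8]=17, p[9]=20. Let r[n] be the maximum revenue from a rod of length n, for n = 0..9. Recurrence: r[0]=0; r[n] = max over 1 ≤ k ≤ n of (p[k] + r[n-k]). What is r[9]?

   n    0    1    2    3    4    5    6    7    8    9
r[n]    0    1    3    8   11   14   16   19   22   25

25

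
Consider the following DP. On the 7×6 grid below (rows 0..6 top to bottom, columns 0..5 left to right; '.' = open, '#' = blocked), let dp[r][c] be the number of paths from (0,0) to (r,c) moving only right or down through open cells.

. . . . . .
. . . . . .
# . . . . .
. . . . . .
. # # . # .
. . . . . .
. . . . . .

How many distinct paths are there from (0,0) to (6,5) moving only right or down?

98

r\c   0   1   2   3   4   5
  0   1   1   1   1   1   1
  1   1   2   3   4   5   6
  2   0   2   5   9  14  20
  3   0   2   7  16  30  50
  4   0   0   0  16   0  50
  5   0   0   0  16  16  66
  6   0   0   0  16  32  98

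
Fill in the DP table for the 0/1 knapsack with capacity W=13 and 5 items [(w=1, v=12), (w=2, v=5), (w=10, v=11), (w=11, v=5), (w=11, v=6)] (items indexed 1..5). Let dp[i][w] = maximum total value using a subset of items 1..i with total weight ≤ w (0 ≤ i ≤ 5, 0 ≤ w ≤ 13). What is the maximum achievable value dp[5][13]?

i\w   0   1   2   3   4   5   6   7   8   9  10  11  12  13
  0   0   0   0   0   0   0   0   0   0   0   0   0   0   0
  1   0  12  12  12  12  12  12  12  12  12  12  12  12  12
  2   0  12  12  17  17  17  17  17  17  17  17  17  17  17
  3   0  12  12  17  17  17  17  17  17  17  17  23  23  28
  4   0  12  12  17  17  17  17  17  17  17  17  23  23  28
  5   0  12  12  17  17  17  17  17  17  17  17  23  23  28

28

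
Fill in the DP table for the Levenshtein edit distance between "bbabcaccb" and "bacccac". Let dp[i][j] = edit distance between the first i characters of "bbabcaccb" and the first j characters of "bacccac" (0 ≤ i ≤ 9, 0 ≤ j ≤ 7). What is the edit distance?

   ''  b  a  c  c  c  a  c
''  0  1  2  3  4  5  6  7
 b  1  0  1  2  3  4  5  6
 b  2  1  1  2  3  4  5  6
 a  3  2  1  2  3  4  4  5
 b  4  3  2  2  3  4  5  5
 c  5  4  3  2  2  3  4  5
 a  6  5  4  3  3  3  3  4
 c  7  6  5  4  3  3  4  3
 c  8  7  6  5  4  3  4  4
 b  9  8  7  6  5  4  4  5

5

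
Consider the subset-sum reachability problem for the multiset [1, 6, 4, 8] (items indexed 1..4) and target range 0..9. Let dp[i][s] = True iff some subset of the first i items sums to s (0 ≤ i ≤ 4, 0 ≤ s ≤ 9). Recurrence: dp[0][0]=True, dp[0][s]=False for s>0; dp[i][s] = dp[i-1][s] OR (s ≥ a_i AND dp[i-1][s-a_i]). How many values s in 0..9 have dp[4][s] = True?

i\s   0   1   2   3   4   5   6   7   8   9
  0   T   F   F   F   F   F   F   F   F   F
  1   T   T   F   F   F   F   F   F   F   F
  2   T   T   F   F   F   F   T   T   F   F
  3   T   T   F   F   T   T   T   T   F   F
  4   T   T   F   F   T   T   T   T   T   T

8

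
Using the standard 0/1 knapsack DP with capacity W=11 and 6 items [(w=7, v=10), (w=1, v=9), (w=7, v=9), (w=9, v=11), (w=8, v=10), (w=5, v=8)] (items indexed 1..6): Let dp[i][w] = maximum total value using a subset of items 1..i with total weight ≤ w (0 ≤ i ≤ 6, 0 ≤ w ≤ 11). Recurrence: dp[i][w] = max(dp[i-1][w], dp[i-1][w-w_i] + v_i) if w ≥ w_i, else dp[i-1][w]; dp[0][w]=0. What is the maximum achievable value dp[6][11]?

20

i\w   0   1   2   3   4   5   6   7   8   9  10  11
  0   0   0   0   0   0   0   0   0   0   0   0   0
  1   0   0   0   0   0   0   0  10  10  10  10  10
  2   0   9   9   9   9   9   9  10  19  19  19  19
  3   0   9   9   9   9   9   9  10  19  19  19  19
  4   0   9   9   9   9   9   9  10  19  19  20  20
  5   0   9   9   9   9   9   9  10  19  19  20  20
  6   0   9   9   9   9   9  17  17  19  19  20  20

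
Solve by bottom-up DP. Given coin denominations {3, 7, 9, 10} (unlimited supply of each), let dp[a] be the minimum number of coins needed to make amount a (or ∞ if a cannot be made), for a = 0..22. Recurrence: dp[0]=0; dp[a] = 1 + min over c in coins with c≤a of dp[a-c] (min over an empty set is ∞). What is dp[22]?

3

 a  0  1  2  3  4  5  6  7  8  9 10 11 12 13 14 15 16 17 18 19 20 21 22
dp  0  -  -  1  -  -  2  1  -  1  1  -  2  2  2  3  2  2  2  2  2  3  3
(- denotes ∞ / unreachable)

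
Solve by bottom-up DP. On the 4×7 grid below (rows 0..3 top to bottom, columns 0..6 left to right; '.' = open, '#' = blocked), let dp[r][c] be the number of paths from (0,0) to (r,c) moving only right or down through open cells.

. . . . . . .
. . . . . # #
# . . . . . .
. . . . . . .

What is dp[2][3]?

r\c   0   1   2   3   4   5   6
  0   1   1   1   1   1   1   1
  1   1   2   3   4   5   0   0
  2   0   2   5   9  14  14  14
  3   0   2   7  16  30  44  58

9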